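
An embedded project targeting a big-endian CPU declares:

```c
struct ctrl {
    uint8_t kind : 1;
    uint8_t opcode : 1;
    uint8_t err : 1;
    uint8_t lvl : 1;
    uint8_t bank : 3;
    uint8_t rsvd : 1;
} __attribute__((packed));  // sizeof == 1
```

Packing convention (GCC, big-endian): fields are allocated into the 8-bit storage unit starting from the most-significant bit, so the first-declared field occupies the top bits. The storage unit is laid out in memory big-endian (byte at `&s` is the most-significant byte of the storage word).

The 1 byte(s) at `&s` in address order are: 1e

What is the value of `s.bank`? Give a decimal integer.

[0]=0x1e (big-endian) → word 0x1e
kind [7+:1] = (word>>7) & 0x1 = 0
opcode [6+:1] = (word>>6) & 0x1 = 0
err [5+:1] = (word>>5) & 0x1 = 0
lvl [4+:1] = (word>>4) & 0x1 = 1
bank [1+:3] = (word>>1) & 0x7 = 7  ←
rsvd [0+:1] = (word>>0) & 0x1 = 0

7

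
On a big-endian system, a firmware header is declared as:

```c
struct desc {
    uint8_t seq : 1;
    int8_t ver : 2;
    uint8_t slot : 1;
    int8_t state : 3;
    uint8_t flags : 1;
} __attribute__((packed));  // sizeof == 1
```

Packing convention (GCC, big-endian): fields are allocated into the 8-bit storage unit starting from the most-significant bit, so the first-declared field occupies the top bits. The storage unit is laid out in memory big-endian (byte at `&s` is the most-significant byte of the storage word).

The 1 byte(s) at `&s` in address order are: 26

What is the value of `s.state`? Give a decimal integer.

3

[0]=0x26 (big-endian) → word 0x26
seq [7+:1] = (word>>7) & 0x1 = 0
ver [5+:2] = (word>>5) & 0x3 = 1
slot [4+:1] = (word>>4) & 0x1 = 0
state [1+:3] = (word>>1) & 0x7 = 3  ←
flags [0+:1] = (word>>0) & 0x1 = 0
state signed 3b, MSB=0: value = 3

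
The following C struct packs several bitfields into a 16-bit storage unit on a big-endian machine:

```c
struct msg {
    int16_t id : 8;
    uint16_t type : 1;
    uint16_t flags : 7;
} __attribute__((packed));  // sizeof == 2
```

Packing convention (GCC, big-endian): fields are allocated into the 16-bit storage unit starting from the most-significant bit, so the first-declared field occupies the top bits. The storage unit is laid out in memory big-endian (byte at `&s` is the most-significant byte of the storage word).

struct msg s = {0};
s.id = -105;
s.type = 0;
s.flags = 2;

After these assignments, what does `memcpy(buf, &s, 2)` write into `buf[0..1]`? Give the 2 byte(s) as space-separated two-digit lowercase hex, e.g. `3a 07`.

id (8b) val=-105 bits=0x97 at bit 8: 0x9700
type (1b) val=0 bits=0x0 at bit 7: 0x9700
flags (7b) val=2 bits=0x2 at bit 0: 0x9702
word = 0x9702 → big-endian bytes:
  [0]=0x97  [1]=0x02

97 02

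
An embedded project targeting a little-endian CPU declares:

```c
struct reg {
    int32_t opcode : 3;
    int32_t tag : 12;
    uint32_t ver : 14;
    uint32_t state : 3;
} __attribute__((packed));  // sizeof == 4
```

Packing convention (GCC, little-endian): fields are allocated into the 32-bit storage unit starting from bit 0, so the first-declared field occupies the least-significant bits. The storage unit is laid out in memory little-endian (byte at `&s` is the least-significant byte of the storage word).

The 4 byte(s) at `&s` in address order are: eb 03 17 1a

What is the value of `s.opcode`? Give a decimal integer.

[0]=0xeb [1]=0x03 [2]=0x17 [3]=0x1a (little-endian) → word 0x1a1703eb
opcode:3 @ bit 0 → (0x1a1703eb>>0)&0x7 = 0x3  ←
tag:12 @ bit 3 → (0x1a1703eb>>3)&0xfff = 0x7d
ver:14 @ bit 15 → (0x1a1703eb>>15)&0x3fff = 0x342e
state:3 @ bit 29 → (0x1a1703eb>>29)&0x7 = 0x0
opcode signed 3b, MSB=0: value = 3

3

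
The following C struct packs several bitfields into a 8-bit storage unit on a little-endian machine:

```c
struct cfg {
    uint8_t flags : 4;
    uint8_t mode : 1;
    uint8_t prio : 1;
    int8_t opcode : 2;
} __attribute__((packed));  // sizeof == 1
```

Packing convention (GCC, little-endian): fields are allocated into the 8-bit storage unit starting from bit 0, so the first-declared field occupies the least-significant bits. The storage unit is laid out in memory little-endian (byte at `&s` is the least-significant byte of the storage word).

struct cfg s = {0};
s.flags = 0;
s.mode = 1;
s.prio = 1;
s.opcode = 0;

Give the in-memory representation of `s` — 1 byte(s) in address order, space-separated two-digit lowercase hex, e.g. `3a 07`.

flags (4b) val=0 bits=0x0 at bit 0: 0x00
mode (1b) val=1 bits=0x1 at bit 4: 0x10
prio (1b) val=1 bits=0x1 at bit 5: 0x30
opcode (2b) val=0 bits=0x0 at bit 6: 0x30
word = 0x30 → little-endian bytes:
  [0]=0x30

30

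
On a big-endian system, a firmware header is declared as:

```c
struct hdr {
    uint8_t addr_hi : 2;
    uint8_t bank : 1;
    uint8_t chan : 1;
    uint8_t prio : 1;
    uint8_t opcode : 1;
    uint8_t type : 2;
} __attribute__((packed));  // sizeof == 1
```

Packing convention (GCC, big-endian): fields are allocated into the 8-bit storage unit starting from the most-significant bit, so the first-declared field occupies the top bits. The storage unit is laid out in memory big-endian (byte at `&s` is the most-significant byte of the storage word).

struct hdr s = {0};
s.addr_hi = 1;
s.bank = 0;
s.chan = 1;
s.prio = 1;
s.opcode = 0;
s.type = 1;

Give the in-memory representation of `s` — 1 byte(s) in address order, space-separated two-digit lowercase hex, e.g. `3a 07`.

59

addr_hi:2 = 1 → 0x1 << 6 → word 0x40
bank:1 = 0 → 0x0 << 5 → word 0x40
chan:1 = 1 → 0x1 << 4 → word 0x50
prio:1 = 1 → 0x1 << 3 → word 0x58
opcode:1 = 0 → 0x0 << 2 → word 0x58
type:2 = 1 → 0x1 << 0 → word 0x59
word = 0x59 → big-endian bytes:
  [0]=0x59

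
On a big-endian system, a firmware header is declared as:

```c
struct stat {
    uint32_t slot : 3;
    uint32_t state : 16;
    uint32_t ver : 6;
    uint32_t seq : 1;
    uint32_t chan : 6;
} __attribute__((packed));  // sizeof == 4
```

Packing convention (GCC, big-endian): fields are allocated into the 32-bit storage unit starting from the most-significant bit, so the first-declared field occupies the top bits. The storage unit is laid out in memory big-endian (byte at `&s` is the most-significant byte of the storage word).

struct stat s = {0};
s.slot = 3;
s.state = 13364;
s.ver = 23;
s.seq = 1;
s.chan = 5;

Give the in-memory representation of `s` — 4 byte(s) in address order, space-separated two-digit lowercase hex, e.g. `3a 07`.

slot:3 = 3 → 0x3 << 29 → word 0x60000000
state:16 = 13364 → 0x3434 << 13 → word 0x66868000
ver:6 = 23 → 0x17 << 7 → word 0x66868b80
seq:1 = 1 → 0x1 << 6 → word 0x66868bc0
chan:6 = 5 → 0x5 << 0 → word 0x66868bc5
word = 0x66868bc5 → big-endian bytes:
  [0]=0x66  [1]=0x86  [2]=0x8b  [3]=0xc5

66 86 8b c5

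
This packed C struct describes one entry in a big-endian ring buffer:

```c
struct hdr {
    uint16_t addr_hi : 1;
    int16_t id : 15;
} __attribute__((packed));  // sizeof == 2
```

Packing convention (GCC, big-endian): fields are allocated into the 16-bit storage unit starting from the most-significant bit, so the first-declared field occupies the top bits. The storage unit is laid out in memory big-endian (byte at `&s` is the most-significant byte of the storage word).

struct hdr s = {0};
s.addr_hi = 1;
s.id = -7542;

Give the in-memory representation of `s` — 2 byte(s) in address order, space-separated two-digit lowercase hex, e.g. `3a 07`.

e2 8a

addr_hi (1b) val=1 bits=0x1 at bit 15: 0x8000
id (15b) val=-7542 bits=0x628a at bit 0: 0xe28a
word = 0xe28a → big-endian bytes:
  [0]=0xe2  [1]=0x8a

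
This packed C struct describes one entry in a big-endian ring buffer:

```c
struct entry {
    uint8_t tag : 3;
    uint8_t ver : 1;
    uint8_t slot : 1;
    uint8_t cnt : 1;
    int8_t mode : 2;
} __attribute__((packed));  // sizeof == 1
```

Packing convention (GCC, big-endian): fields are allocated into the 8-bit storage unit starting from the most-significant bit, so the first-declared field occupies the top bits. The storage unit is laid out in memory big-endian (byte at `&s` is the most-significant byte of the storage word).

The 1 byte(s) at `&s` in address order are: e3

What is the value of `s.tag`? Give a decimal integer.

7

[0]=0xe3 (big-endian) → word 0xe3
tag:3 @ bit 5 → (0xe3>>5)&0x7 = 0x7  ←
ver:1 @ bit 4 → (0xe3>>4)&0x1 = 0x0
slot:1 @ bit 3 → (0xe3>>3)&0x1 = 0x0
cnt:1 @ bit 2 → (0xe3>>2)&0x1 = 0x0
mode:2 @ bit 0 → (0xe3>>0)&0x3 = 0x3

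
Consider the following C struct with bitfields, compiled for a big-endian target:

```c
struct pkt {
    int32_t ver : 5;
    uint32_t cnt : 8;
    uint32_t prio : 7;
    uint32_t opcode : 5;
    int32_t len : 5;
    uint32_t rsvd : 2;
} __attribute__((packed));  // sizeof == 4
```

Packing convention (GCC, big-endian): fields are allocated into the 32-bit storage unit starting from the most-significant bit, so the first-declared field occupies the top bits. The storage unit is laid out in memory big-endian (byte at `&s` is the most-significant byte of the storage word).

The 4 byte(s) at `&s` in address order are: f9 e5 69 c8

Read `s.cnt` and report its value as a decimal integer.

[0]=0xf9 [1]=0xe5 [2]=0x69 [3]=0xc8 (big-endian) → word 0xf9e569c8
ver:5 @ bit 27 → (0xf9e569c8>>27)&0x1f = 0x1f
cnt:8 @ bit 19 → (0xf9e569c8>>19)&0xff = 0x3c  ←
prio:7 @ bit 12 → (0xf9e569c8>>12)&0x7f = 0x56
opcode:5 @ bit 7 → (0xf9e569c8>>7)&0x1f = 0x13
len:5 @ bit 2 → (0xf9e569c8>>2)&0x1f = 0x12
rsvd:2 @ bit 0 → (0xf9e569c8>>0)&0x3 = 0x0

60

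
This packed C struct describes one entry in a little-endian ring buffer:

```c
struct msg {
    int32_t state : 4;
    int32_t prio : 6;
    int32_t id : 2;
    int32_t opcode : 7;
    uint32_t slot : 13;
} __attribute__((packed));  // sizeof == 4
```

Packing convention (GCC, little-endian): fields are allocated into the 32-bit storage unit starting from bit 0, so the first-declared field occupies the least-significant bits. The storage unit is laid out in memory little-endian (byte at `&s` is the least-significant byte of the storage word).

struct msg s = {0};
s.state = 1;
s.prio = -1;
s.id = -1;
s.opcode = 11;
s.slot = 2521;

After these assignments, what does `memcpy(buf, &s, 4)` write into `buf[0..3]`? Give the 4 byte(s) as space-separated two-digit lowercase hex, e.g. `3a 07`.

state (4b) val=1 bits=0x1 at bit 0: 0x00000001
prio (6b) val=-1 bits=0x3f at bit 4: 0x000003f1
id (2b) val=-1 bits=0x3 at bit 10: 0x00000ff1
opcode (7b) val=11 bits=0xb at bit 12: 0x0000bff1
slot (13b) val=2521 bits=0x9d9 at bit 19: 0x4ec8bff1
word = 0x4ec8bff1 → little-endian bytes:
  [0]=0xf1  [1]=0xbf  [2]=0xc8  [3]=0x4e

f1 bf c8 4e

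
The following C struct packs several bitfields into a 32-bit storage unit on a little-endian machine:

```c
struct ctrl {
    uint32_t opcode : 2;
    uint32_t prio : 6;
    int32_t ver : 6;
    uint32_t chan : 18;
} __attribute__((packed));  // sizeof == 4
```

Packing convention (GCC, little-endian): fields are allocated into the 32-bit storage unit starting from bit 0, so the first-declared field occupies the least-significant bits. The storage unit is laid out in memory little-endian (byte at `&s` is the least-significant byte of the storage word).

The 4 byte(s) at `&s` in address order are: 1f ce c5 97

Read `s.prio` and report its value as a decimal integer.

7

[0]=0x1f [1]=0xce [2]=0xc5 [3]=0x97 (little-endian) → word 0x97c5ce1f
opcode:2 @ bit 0 → (0x97c5ce1f>>0)&0x3 = 0x3
prio:6 @ bit 2 → (0x97c5ce1f>>2)&0x3f = 0x7  ←
ver:6 @ bit 8 → (0x97c5ce1f>>8)&0x3f = 0xe
chan:18 @ bit 14 → (0x97c5ce1f>>14)&0x3ffff = 0x25f17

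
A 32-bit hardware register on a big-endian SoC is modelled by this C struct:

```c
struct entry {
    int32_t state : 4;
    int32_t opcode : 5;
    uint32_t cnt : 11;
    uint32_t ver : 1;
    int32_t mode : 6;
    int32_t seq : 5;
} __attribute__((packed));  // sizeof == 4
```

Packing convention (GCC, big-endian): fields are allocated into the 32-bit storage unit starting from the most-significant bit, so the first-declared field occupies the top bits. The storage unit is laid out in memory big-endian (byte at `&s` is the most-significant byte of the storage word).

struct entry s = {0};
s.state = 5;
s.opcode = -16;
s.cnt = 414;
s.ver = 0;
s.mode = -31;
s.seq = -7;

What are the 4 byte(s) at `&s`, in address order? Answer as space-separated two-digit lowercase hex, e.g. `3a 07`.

state (4b) val=5 bits=0x5 at bit 28: 0x50000000
opcode (5b) val=-16 bits=0x10 at bit 23: 0x58000000
cnt (11b) val=414 bits=0x19e at bit 12: 0x5819e000
ver (1b) val=0 bits=0x0 at bit 11: 0x5819e000
mode (6b) val=-31 bits=0x21 at bit 5: 0x5819e420
seq (5b) val=-7 bits=0x19 at bit 0: 0x5819e439
word = 0x5819e439 → big-endian bytes:
  [0]=0x58  [1]=0x19  [2]=0xe4  [3]=0x39

58 19 e4 39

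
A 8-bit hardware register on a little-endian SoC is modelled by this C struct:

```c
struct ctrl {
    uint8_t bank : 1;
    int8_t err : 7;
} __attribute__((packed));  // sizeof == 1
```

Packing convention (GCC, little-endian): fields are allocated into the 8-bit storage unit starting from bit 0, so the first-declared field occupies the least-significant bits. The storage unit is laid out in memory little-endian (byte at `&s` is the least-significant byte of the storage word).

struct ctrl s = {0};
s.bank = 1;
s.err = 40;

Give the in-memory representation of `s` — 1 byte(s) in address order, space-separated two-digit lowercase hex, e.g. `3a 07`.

51

bank:1 = 1 → 0x1 << 0 → word 0x01
err:7 = 40 → 0x28 << 1 → word 0x51
word = 0x51 → little-endian bytes:
  [0]=0x51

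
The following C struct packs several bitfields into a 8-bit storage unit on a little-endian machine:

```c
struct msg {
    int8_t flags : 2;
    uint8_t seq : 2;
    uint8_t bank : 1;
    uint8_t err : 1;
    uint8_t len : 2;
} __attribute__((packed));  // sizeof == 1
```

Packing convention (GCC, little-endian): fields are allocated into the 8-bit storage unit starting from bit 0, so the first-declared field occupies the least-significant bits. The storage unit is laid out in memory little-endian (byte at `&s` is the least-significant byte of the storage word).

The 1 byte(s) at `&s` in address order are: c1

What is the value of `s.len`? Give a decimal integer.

[0]=0xc1 (little-endian) → word 0xc1
flags:2 @ bit 0 → (0xc1>>0)&0x3 = 0x1
seq:2 @ bit 2 → (0xc1>>2)&0x3 = 0x0
bank:1 @ bit 4 → (0xc1>>4)&0x1 = 0x0
err:1 @ bit 5 → (0xc1>>5)&0x1 = 0x0
len:2 @ bit 6 → (0xc1>>6)&0x3 = 0x3  ←

3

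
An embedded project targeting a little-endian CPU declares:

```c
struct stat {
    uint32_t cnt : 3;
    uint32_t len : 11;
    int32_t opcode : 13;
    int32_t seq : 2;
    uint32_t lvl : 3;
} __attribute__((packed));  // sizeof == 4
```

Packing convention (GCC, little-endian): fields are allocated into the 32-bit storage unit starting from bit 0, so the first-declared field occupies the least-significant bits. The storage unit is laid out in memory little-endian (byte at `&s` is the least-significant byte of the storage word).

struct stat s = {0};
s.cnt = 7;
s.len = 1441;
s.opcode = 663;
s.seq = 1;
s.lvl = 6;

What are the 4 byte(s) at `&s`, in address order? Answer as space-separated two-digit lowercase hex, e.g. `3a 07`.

cnt (3b) val=7 bits=0x7 at bit 0: 0x00000007
len (11b) val=1441 bits=0x5a1 at bit 3: 0x00002d0f
opcode (13b) val=663 bits=0x297 at bit 14: 0x00a5ed0f
seq (2b) val=1 bits=0x1 at bit 27: 0x08a5ed0f
lvl (3b) val=6 bits=0x6 at bit 29: 0xc8a5ed0f
word = 0xc8a5ed0f → little-endian bytes:
  [0]=0x0f  [1]=0xed  [2]=0xa5  [3]=0xc8

0f ed a5 c8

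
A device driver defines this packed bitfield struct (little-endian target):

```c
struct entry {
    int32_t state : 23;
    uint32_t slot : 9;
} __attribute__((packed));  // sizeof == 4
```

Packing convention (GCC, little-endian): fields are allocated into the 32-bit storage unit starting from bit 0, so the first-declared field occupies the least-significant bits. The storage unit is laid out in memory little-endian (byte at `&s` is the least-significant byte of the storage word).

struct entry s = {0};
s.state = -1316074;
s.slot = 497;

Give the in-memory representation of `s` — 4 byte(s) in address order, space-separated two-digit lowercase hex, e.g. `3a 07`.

[0+:23] state=-1316074 & 0x7fffff = 0x6beb16; word=0x006beb16
[23+:9] slot=497 & 0x1ff = 0x1f1; word=0xf8ebeb16
word = 0xf8ebeb16 → little-endian bytes:
  [0]=0x16  [1]=0xeb  [2]=0xeb  [3]=0xf8

16 eb eb f8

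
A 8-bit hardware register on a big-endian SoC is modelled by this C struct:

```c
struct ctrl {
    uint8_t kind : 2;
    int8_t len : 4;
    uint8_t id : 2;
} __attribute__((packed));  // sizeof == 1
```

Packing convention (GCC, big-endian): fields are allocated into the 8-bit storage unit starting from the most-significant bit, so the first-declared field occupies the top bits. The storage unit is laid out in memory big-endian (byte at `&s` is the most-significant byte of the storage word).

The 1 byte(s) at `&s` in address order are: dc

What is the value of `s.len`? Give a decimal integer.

7

[0]=0xdc (big-endian) → word 0xdc
kind:2 @ bit 6 → (0xdc>>6)&0x3 = 0x3
len:4 @ bit 2 → (0xdc>>2)&0xf = 0x7  ←
id:2 @ bit 0 → (0xdc>>0)&0x3 = 0x0
len signed 4b, MSB=0: value = 7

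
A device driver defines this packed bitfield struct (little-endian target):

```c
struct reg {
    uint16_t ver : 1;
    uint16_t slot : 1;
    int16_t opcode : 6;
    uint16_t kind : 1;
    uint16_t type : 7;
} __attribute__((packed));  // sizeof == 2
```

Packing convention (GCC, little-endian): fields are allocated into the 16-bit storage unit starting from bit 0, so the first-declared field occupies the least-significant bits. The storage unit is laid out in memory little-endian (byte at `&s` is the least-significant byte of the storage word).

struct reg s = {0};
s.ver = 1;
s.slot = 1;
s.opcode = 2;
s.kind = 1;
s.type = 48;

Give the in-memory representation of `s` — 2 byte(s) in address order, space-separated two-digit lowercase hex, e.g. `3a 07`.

ver:1 = 1 → 0x1 << 0 → word 0x0001
slot:1 = 1 → 0x1 << 1 → word 0x0003
opcode:6 = 2 → 0x2 << 2 → word 0x000b
kind:1 = 1 → 0x1 << 8 → word 0x010b
type:7 = 48 → 0x30 << 9 → word 0x610b
word = 0x610b → little-endian bytes:
  [0]=0x0b  [1]=0x61

0b 61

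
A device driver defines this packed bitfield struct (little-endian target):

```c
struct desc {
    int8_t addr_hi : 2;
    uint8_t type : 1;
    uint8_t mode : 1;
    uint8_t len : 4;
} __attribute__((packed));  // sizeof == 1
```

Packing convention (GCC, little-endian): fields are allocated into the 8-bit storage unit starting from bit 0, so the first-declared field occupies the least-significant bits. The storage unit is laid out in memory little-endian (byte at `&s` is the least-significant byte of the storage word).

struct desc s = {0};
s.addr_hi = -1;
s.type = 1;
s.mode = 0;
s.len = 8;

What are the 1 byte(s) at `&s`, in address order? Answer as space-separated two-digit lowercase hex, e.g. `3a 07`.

addr_hi:2 = -1 → 0x3 << 0 → word 0x03
type:1 = 1 → 0x1 << 2 → word 0x07
mode:1 = 0 → 0x0 << 3 → word 0x07
len:4 = 8 → 0x8 << 4 → word 0x87
word = 0x87 → little-endian bytes:
  [0]=0x87

87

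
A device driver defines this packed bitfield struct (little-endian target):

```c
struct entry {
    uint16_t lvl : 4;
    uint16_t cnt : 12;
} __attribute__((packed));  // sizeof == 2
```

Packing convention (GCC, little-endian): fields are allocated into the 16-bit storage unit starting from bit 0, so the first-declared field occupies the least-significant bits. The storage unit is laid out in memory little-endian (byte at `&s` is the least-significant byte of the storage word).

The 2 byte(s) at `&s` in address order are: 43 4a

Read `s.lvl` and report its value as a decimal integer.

[0]=0x43 [1]=0x4a (little-endian) → word 0x4a43
lvl:4 @ bit 0 → (0x4a43>>0)&0xf = 0x3  ←
cnt:12 @ bit 4 → (0x4a43>>4)&0xfff = 0x4a4

3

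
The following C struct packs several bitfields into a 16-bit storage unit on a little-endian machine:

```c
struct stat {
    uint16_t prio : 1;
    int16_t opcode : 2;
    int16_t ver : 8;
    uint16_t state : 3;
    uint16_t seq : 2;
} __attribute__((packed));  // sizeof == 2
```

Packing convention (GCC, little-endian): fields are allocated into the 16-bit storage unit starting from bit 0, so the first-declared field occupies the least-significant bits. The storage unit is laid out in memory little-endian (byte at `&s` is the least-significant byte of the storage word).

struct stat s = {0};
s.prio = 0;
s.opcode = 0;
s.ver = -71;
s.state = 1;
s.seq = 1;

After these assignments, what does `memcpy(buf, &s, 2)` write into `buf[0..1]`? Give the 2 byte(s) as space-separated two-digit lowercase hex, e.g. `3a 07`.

c8 4d

prio (1b) val=0 bits=0x0 at bit 0: 0x0000
opcode (2b) val=0 bits=0x0 at bit 1: 0x0000
ver (8b) val=-71 bits=0xb9 at bit 3: 0x05c8
state (3b) val=1 bits=0x1 at bit 11: 0x0dc8
seq (2b) val=1 bits=0x1 at bit 14: 0x4dc8
word = 0x4dc8 → little-endian bytes:
  [0]=0xc8  [1]=0x4d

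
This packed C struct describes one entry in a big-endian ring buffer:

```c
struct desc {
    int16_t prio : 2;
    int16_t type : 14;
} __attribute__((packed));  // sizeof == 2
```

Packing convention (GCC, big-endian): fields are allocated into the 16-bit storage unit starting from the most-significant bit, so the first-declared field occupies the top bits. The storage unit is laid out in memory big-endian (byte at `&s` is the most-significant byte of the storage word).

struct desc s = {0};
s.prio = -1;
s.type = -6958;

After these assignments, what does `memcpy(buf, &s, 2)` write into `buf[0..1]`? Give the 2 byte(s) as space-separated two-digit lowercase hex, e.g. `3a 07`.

prio (2b) val=-1 bits=0x3 at bit 14: 0xc000
type (14b) val=-6958 bits=0x24d2 at bit 0: 0xe4d2
word = 0xe4d2 → big-endian bytes:
  [0]=0xe4  [1]=0xd2

e4 d2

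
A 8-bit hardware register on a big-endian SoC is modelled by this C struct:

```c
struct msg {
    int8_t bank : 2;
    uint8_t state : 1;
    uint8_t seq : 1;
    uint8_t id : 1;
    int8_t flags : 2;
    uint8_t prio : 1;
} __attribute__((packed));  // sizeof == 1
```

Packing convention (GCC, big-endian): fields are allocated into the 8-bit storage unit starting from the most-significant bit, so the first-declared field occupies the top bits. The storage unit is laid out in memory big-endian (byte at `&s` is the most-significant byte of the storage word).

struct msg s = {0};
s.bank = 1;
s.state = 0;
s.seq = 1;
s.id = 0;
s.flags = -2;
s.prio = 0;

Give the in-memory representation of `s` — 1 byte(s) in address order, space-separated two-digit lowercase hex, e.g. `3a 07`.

54

bank (2b) val=1 bits=0x1 at bit 6: 0x40
state (1b) val=0 bits=0x0 at bit 5: 0x40
seq (1b) val=1 bits=0x1 at bit 4: 0x50
id (1b) val=0 bits=0x0 at bit 3: 0x50
flags (2b) val=-2 bits=0x2 at bit 1: 0x54
prio (1b) val=0 bits=0x0 at bit 0: 0x54
word = 0x54 → big-endian bytes:
  [0]=0x54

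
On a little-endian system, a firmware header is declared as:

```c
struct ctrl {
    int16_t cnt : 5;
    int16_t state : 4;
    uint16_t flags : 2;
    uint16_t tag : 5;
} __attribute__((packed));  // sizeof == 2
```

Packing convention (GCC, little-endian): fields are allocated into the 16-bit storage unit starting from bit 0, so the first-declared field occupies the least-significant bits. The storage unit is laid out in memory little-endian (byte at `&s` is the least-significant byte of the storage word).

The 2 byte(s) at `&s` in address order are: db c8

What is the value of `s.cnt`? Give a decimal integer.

-5

[0]=0xdb [1]=0xc8 (little-endian) → word 0xc8db
cnt:5 @ bit 0 → (0xc8db>>0)&0x1f = 0x1b  ←
state:4 @ bit 5 → (0xc8db>>5)&0xf = 0x6
flags:2 @ bit 9 → (0xc8db>>9)&0x3 = 0x0
tag:5 @ bit 11 → (0xc8db>>11)&0x1f = 0x19
cnt signed 5b, MSB=1: 27 - 32 = -5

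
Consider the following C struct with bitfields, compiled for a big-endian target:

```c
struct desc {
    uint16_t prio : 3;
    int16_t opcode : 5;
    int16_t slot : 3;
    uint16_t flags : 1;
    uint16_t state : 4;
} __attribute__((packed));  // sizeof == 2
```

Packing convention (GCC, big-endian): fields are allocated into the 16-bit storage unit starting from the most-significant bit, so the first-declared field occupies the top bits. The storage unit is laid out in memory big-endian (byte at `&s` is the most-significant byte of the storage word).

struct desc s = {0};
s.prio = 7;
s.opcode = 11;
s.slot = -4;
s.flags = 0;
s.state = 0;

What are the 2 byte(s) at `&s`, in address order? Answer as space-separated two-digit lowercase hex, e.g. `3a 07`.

prio (3b) val=7 bits=0x7 at bit 13: 0xe000
opcode (5b) val=11 bits=0xb at bit 8: 0xeb00
slot (3b) val=-4 bits=0x4 at bit 5: 0xeb80
flags (1b) val=0 bits=0x0 at bit 4: 0xeb80
state (4b) val=0 bits=0x0 at bit 0: 0xeb80
word = 0xeb80 → big-endian bytes:
  [0]=0xeb  [1]=0x80

eb 80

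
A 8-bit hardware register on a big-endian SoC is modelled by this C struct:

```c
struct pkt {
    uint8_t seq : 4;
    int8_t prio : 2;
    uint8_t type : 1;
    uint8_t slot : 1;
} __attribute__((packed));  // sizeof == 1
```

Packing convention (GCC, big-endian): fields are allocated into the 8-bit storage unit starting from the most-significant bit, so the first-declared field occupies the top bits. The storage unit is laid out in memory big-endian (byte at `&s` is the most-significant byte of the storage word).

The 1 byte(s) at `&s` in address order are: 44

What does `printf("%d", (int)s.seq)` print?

[0]=0x44 (big-endian) → word 0x44
seq [4+:4] = (word>>4) & 0xf = 4  ←
prio [2+:2] = (word>>2) & 0x3 = 1
type [1+:1] = (word>>1) & 0x1 = 0
slot [0+:1] = (word>>0) & 0x1 = 0

4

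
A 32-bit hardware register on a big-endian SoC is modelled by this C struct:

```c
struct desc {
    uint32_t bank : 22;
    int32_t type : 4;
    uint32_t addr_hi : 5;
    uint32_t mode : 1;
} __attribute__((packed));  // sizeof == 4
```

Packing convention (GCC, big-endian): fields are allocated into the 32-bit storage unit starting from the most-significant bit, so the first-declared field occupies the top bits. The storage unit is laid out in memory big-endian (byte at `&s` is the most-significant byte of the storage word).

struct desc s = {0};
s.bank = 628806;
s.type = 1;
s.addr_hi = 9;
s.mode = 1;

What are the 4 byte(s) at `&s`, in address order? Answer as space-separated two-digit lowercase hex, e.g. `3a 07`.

bank (22b) val=628806 bits=0x99846 at bit 10: 0x26611800
type (4b) val=1 bits=0x1 at bit 6: 0x26611840
addr_hi (5b) val=9 bits=0x9 at bit 1: 0x26611852
mode (1b) val=1 bits=0x1 at bit 0: 0x26611853
word = 0x26611853 → big-endian bytes:
  [0]=0x26  [1]=0x61  [2]=0x18  [3]=0x53

26 61 18 53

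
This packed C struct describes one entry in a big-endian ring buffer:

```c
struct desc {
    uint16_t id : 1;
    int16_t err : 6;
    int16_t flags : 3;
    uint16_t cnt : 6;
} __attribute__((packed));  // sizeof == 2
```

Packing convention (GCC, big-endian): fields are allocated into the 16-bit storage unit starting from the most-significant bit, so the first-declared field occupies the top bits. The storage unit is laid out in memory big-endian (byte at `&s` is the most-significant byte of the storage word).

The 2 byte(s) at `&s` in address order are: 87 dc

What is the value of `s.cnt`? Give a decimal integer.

28

[0]=0x87 [1]=0xdc (big-endian) → word 0x87dc
id [15+:1] = (word>>15) & 0x1 = 1
err [9+:6] = (word>>9) & 0x3f = 3
flags [6+:3] = (word>>6) & 0x7 = 7
cnt [0+:6] = (word>>0) & 0x3f = 28  ←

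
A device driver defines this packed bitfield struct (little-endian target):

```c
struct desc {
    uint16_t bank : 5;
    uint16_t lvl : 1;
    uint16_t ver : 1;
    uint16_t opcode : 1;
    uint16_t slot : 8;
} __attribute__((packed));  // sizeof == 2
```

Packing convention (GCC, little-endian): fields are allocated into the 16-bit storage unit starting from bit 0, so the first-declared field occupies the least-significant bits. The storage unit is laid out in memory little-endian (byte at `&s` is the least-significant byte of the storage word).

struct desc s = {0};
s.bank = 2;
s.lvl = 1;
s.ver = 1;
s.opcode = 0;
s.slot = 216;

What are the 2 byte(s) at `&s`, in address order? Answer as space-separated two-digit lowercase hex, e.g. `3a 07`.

bank:5 = 2 → 0x2 << 0 → word 0x0002
lvl:1 = 1 → 0x1 << 5 → word 0x0022
ver:1 = 1 → 0x1 << 6 → word 0x0062
opcode:1 = 0 → 0x0 << 7 → word 0x0062
slot:8 = 216 → 0xd8 << 8 → word 0xd862
word = 0xd862 → little-endian bytes:
  [0]=0x62  [1]=0xd8

62 d8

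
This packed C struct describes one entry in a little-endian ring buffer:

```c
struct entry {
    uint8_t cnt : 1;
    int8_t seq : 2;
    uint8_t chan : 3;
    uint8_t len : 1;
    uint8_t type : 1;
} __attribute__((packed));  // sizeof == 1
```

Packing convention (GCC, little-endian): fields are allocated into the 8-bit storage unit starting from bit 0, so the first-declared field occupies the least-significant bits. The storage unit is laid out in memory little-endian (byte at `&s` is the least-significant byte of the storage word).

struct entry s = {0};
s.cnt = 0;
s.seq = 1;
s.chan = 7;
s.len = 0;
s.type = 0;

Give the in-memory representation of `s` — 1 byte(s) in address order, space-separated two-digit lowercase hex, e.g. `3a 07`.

[0+:1] cnt=0 & 0x1 = 0x0; word=0x00
[1+:2] seq=1 & 0x3 = 0x1; word=0x02
[3+:3] chan=7 & 0x7 = 0x7; word=0x3a
[6+:1] len=0 & 0x1 = 0x0; word=0x3a
[7+:1] type=0 & 0x1 = 0x0; word=0x3a
word = 0x3a → little-endian bytes:
  [0]=0x3a

3a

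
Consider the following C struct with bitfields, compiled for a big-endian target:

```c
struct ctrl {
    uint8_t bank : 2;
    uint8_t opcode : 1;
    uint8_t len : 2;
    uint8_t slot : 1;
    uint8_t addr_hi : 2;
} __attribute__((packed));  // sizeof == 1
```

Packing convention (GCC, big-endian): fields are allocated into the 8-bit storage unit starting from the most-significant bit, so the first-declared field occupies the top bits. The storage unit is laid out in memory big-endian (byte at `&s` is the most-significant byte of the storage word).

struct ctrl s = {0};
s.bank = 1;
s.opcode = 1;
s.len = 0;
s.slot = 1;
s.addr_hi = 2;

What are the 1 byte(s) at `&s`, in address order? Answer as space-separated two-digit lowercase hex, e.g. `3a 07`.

[6+:2] bank=1 & 0x3 = 0x1; word=0x40
[5+:1] opcode=1 & 0x1 = 0x1; word=0x60
[3+:2] len=0 & 0x3 = 0x0; word=0x60
[2+:1] slot=1 & 0x1 = 0x1; word=0x64
[0+:2] addr_hi=2 & 0x3 = 0x2; word=0x66
word = 0x66 → big-endian bytes:
  [0]=0x66

66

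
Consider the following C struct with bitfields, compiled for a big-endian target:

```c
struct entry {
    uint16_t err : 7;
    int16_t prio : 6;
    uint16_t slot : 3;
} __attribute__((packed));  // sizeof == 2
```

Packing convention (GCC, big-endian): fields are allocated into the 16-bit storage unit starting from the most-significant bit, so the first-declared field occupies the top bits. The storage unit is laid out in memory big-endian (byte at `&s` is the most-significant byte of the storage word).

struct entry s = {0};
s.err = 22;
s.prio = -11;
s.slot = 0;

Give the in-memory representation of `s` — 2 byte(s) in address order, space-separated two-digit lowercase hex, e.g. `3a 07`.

2d a8

err (7b) val=22 bits=0x16 at bit 9: 0x2c00
prio (6b) val=-11 bits=0x35 at bit 3: 0x2da8
slot (3b) val=0 bits=0x0 at bit 0: 0x2da8
word = 0x2da8 → big-endian bytes:
  [0]=0x2d  [1]=0xa8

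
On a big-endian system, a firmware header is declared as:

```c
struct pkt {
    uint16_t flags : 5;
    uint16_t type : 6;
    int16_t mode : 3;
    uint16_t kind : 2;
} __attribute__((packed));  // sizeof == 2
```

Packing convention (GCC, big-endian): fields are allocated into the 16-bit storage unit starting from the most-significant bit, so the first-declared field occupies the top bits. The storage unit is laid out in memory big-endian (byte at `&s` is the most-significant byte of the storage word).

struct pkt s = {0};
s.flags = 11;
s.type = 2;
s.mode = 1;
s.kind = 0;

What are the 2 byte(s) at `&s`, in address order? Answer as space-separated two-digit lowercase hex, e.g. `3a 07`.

58 44

[11+:5] flags=11 & 0x1f = 0xb; word=0x5800
[5+:6] type=2 & 0x3f = 0x2; word=0x5840
[2+:3] mode=1 & 0x7 = 0x1; word=0x5844
[0+:2] kind=0 & 0x3 = 0x0; word=0x5844
word = 0x5844 → big-endian bytes:
  [0]=0x58  [1]=0x44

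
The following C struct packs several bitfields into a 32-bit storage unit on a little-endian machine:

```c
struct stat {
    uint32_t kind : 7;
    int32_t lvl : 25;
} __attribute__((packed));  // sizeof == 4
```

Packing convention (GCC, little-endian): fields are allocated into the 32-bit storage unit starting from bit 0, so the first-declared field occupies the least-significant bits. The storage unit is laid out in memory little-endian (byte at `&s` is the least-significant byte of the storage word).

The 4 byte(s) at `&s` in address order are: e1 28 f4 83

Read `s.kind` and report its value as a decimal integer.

[0]=0xe1 [1]=0x28 [2]=0xf4 [3]=0x83 (little-endian) → word 0x83f428e1
kind [0+:7] = (word>>0) & 0x7f = 97  ←
lvl [7+:25] = (word>>7) & 0x1ffffff = 17295441

97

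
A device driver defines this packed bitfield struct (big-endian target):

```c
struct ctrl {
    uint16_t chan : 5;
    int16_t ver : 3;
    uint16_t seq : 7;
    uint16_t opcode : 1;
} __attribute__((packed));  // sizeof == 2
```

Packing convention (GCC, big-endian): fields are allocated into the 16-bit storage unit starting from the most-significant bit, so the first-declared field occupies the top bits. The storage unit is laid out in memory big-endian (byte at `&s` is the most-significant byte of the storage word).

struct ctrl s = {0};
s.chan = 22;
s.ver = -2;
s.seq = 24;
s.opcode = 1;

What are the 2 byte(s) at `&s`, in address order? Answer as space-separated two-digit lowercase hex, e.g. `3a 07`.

[11+:5] chan=22 & 0x1f = 0x16; word=0xb000
[8+:3] ver=-2 & 0x7 = 0x6; word=0xb600
[1+:7] seq=24 & 0x7f = 0x18; word=0xb630
[0+:1] opcode=1 & 0x1 = 0x1; word=0xb631
word = 0xb631 → big-endian bytes:
  [0]=0xb6  [1]=0x31

b6 31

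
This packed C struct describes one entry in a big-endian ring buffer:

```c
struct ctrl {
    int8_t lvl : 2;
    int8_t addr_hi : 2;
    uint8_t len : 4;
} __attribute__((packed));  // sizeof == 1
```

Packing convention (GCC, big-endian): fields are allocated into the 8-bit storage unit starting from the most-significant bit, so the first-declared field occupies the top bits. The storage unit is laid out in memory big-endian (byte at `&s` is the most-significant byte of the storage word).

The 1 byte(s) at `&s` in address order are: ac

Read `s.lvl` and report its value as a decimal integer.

[0]=0xac (big-endian) → word 0xac
lvl [6+:2] = (word>>6) & 0x3 = 2  ←
addr_hi [4+:2] = (word>>4) & 0x3 = 2
len [0+:4] = (word>>0) & 0xf = 12
lvl signed 2b, MSB=1: 2 - 4 = -2

-2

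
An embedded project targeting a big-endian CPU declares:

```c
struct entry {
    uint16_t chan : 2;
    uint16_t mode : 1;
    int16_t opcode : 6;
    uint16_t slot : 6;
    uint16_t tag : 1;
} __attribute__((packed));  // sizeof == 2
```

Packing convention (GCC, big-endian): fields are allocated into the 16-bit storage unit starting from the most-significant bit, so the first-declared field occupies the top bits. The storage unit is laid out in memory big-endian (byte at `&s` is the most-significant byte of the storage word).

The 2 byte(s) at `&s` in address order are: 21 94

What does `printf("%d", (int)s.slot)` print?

[0]=0x21 [1]=0x94 (big-endian) → word 0x2194
chan:2 @ bit 14 → (0x2194>>14)&0x3 = 0x0
mode:1 @ bit 13 → (0x2194>>13)&0x1 = 0x1
opcode:6 @ bit 7 → (0x2194>>7)&0x3f = 0x3
slot:6 @ bit 1 → (0x2194>>1)&0x3f = 0xa  ←
tag:1 @ bit 0 → (0x2194>>0)&0x1 = 0x0

10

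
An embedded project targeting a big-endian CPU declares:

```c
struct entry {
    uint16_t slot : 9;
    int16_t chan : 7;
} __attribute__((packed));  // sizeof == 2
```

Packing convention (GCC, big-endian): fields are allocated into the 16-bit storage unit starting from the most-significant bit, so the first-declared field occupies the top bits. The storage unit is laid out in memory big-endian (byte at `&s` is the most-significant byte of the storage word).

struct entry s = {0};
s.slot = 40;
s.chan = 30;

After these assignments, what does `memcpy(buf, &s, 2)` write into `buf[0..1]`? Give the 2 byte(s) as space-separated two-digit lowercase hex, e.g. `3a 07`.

14 1e

[7+:9] slot=40 & 0x1ff = 0x28; word=0x1400
[0+:7] chan=30 & 0x7f = 0x1e; word=0x141e
word = 0x141e → big-endian bytes:
  [0]=0x14  [1]=0x1e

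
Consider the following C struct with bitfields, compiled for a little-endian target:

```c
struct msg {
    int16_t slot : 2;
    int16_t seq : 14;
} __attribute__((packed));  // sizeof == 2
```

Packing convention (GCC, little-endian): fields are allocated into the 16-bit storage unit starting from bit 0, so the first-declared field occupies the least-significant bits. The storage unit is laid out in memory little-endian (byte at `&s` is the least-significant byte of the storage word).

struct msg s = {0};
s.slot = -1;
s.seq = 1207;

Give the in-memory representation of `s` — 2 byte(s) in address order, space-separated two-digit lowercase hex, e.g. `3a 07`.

[0+:2] slot=-1 & 0x3 = 0x3; word=0x0003
[2+:14] seq=1207 & 0x3fff = 0x4b7; word=0x12df
word = 0x12df → little-endian bytes:
  [0]=0xdf  [1]=0x12

df 12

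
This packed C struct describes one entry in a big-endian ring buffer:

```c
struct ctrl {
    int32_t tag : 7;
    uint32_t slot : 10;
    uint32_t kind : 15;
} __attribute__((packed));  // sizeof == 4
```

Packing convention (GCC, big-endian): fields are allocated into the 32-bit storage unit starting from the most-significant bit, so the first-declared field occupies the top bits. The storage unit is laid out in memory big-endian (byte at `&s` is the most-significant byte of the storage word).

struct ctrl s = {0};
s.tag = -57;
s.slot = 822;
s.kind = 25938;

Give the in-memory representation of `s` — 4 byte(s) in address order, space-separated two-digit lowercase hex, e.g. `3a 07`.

tag (7b) val=-57 bits=0x47 at bit 25: 0x8e000000
slot (10b) val=822 bits=0x336 at bit 15: 0x8f9b0000
kind (15b) val=25938 bits=0x6552 at bit 0: 0x8f9b6552
word = 0x8f9b6552 → big-endian bytes:
  [0]=0x8f  [1]=0x9b  [2]=0x65  [3]=0x52

8f 9b 65 52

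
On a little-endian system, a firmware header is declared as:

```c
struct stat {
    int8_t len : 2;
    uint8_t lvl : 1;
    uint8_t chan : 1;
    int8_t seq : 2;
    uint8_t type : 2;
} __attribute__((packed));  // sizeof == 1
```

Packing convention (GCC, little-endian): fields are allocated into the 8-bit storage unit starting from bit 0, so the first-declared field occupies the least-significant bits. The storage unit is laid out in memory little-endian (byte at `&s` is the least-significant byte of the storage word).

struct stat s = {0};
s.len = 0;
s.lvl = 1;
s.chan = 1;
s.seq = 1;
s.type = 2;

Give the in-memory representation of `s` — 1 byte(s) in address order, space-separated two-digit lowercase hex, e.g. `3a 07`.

[0+:2] len=0 & 0x3 = 0x0; word=0x00
[2+:1] lvl=1 & 0x1 = 0x1; word=0x04
[3+:1] chan=1 & 0x1 = 0x1; word=0x0c
[4+:2] seq=1 & 0x3 = 0x1; word=0x1c
[6+:2] type=2 & 0x3 = 0x2; word=0x9c
word = 0x9c → little-endian bytes:
  [0]=0x9c

9c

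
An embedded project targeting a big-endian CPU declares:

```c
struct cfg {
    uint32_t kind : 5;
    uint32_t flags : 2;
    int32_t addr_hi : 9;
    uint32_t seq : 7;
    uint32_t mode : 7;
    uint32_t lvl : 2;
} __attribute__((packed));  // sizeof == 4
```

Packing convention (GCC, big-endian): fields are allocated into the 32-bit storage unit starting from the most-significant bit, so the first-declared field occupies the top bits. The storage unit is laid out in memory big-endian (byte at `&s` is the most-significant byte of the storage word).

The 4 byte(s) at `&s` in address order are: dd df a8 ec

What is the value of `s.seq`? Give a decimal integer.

84

[0]=0xdd [1]=0xdf [2]=0xa8 [3]=0xec (big-endian) → word 0xdddfa8ec
kind:5 @ bit 27 → (0xdddfa8ec>>27)&0x1f = 0x1b
flags:2 @ bit 25 → (0xdddfa8ec>>25)&0x3 = 0x2
addr_hi:9 @ bit 16 → (0xdddfa8ec>>16)&0x1ff = 0x1df
seq:7 @ bit 9 → (0xdddfa8ec>>9)&0x7f = 0x54  ←
mode:7 @ bit 2 → (0xdddfa8ec>>2)&0x7f = 0x3b
lvl:2 @ bit 0 → (0xdddfa8ec>>0)&0x3 = 0x0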